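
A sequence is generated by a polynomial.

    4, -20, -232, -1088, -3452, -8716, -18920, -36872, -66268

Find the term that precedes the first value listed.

-24  -212  -856  -2364  -5264  -10204  -17952  -29396
-188  -644  -1508  -2900  -4940  -7748  -11444
-456  -864  -1392  -2040  -2808  -3696
-408  -528  -648  -768  -888
-120  -120  -120  -120
The fifth differences are constant at -120.
Work back: -408 + 120 = -288;  -456 + 288 = -168;  -188 + 168 = -20;  -24 + 20 = -4;  4 + 4 = 8

8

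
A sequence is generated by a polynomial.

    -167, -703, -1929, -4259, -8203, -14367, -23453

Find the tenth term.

First differences: -536 , -1226 , -2330 , -3944 , -6164 , -9086
Second differences: -690 , -1104 , -1614 , -2220 , -2922
Third differences: -414 , -510 , -606 , -702
Fourth differences: -96 , -96 , -96
The fourth differences are constant (-96).
-702 − 96 = -798;  -2922 − 798 = -3720;  -9086 − 3720 = -12806;  -23453 − 12806 = -36259
-798 − 96 = -894;  -3720 − 894 = -4614;  -12806 − 4614 = -17420;  -36259 − 17420 = -53679
-894 − 96 = -990;  -4614 − 990 = -5604;  -17420 − 5604 = -23024;  -53679 − 23024 = -76703

-76703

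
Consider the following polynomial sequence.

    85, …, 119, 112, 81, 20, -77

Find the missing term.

Using the last 5 terms:
First differences: -7, -31, -61, -97
Second differences: -24, -30, -36
Third differences: -6, -6
Constant third difference = -6.
Extend backward: -24 + 6 = -18;  -7 + 18 = 11;  119 − 11 = 108

108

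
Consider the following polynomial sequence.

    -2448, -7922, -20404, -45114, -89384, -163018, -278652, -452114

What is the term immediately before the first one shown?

D1: -5474  -12482  -24710  -44270  -73634  -115634  -173462
D2: -7008  -12228  -19560  -29364  -42000  -57828
D3: -5220  -7332  -9804  -12636  -15828
D4: -2112  -2472  -2832  -3192
D5: -360  -360  -360
The fifth differences are constant at -360.
Work back: -2112 + 360 = -1752;  -5220 + 1752 = -3468;  -7008 + 3468 = -3540;  -5474 + 3540 = -1934;  -2448 + 1934 = -514

-514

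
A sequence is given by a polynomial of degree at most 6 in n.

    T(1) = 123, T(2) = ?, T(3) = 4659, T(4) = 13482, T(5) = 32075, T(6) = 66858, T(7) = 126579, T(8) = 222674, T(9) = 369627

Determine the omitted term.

Using the last 7 terms:
8823  18593  34783  59721  96095  146953
9770  16190  24938  36374  50858
6420  8748  11436  14484
2328  2688  3048
360  360
Constant fifth difference = 360.
Extend backward: 2328 − 360 = 1968;  6420 − 1968 = 4452;  9770 − 4452 = 5318;  8823 − 5318 = 3505;  4659 − 3505 = 1154

1154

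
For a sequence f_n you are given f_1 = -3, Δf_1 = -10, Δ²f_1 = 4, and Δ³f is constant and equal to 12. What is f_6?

107

Build the table forward from the leading diagonal:
Δ³: 12, 12, 12, 12, 12, 12
Δ²: 4, 16, 28, 40, 52, 64
Δ: -10, -6, 10, 38, 78, 130
f: -3, -13, -19, -9, 29, 107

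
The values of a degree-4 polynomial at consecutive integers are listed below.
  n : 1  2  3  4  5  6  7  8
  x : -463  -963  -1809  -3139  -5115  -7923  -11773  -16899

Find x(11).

First differences: -500, -846, -1330, -1976, -2808, -3850, -5126
Second differences: -346, -484, -646, -832, -1042, -1276
Third differences: -138, -162, -186, -210, -234
Fourth differences: -24, -24, -24, -24
The fourth differences are constant (-24).
-234 − 24 = -258;  -1276 − 258 = -1534;  -5126 − 1534 = -6660;  -16899 − 6660 = -23559
-258 − 24 = -282;  -1534 − 282 = -1816;  -6660 − 1816 = -8476;  -23559 − 8476 = -32035
-282 − 24 = -306;  -1816 − 306 = -2122;  -8476 − 2122 = -10598;  -32035 − 10598 = -42633

-42633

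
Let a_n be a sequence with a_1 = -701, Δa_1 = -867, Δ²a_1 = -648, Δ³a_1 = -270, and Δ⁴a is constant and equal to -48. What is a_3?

-3083

Build the table forward from the leading diagonal:
Fourth differences: -48  -48  -48
Third differences: -270  -318  -366
Second differences: -648  -918  -1236
First differences: -867  -1515  -2433
a: -701  -1568  -3083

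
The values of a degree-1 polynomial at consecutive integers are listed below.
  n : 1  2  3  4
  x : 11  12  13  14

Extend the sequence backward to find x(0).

D1: 1  1  1
The first differences are constant at 1.
Work back: 11 − 1 = 10

10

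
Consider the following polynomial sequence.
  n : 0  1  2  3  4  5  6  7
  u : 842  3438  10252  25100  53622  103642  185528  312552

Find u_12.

2337902

Δ: 2596 , 6814 , 14848 , 28522 , 50020 , 81886 , 127024
Δ²: 4218 , 8034 , 13674 , 21498 , 31866 , 45138
Δ³: 3816 , 5640 , 7824 , 10368 , 13272
Δ⁴: 1824 , 2184 , 2544 , 2904
Δ⁵: 360 , 360 , 360
The fifth differences are constant (360).
2904 + 360 = 3264;  13272 + 3264 = 16536;  45138 + 16536 = 61674;  127024 + 61674 = 188698;  312552 + 188698 = 501250
3264 + 360 = 3624;  16536 + 3624 = 20160;  61674 + 20160 = 81834;  188698 + 81834 = 270532;  501250 + 270532 = 771782
3624 + 360 = 3984;  20160 + 3984 = 24144;  81834 + 24144 = 105978;  270532 + 105978 = 376510;  771782 + 376510 = 1148292
3984 + 360 = 4344;  24144 + 4344 = 28488;  105978 + 28488 = 134466;  376510 + 134466 = 510976;  1148292 + 510976 = 1659268
4344 + 360 = 4704;  28488 + 4704 = 33192;  134466 + 33192 = 167658;  510976 + 167658 = 678634;  1659268 + 678634 = 2337902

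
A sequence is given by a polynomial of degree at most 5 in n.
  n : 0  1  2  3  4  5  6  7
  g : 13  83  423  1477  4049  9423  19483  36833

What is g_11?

263133

D1: 70, 340, 1054, 2572, 5374, 10060, 17350
D2: 270, 714, 1518, 2802, 4686, 7290
D3: 444, 804, 1284, 1884, 2604
D4: 360, 480, 600, 720
D5: 120, 120, 120
Constant fifth difference = 120, so extend:
720 + 120 = 840;  2604 + 840 = 3444;  7290 + 3444 = 10734;  17350 + 10734 = 28084;  36833 + 28084 = 64917
840 + 120 = 960;  3444 + 960 = 4404;  10734 + 4404 = 15138;  28084 + 15138 = 43222;  64917 + 43222 = 108139
960 + 120 = 1080;  4404 + 1080 = 5484;  15138 + 5484 = 20622;  43222 + 20622 = 63844;  108139 + 63844 = 171983
1080 + 120 = 1200;  5484 + 1200 = 6684;  20622 + 6684 = 27306;  63844 + 27306 = 91150;  171983 + 91150 = 263133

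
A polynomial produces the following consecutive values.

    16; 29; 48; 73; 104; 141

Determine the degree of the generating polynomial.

2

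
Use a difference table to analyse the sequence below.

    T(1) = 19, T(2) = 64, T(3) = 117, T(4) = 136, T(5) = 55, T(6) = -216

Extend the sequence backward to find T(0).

0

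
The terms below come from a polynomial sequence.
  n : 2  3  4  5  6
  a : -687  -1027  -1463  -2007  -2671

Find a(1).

-431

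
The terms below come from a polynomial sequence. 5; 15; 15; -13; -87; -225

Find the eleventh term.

-2505

Δ: 10 , 0 , -28 , -74 , -138
Δ²: -10 , -28 , -46 , -64
Δ³: -18 , -18 , -18
Third differences constant at -18.
-64 − 18 = -82;  -138 − 82 = -220;  -225 − 220 = -445
-82 − 18 = -100;  -220 − 100 = -320;  -445 − 320 = -765
-100 − 18 = -118;  -320 − 118 = -438;  -765 − 438 = -1203
-118 − 18 = -136;  -438 − 136 = -574;  -1203 − 574 = -1777
-136 − 18 = -154;  -574 − 154 = -728;  -1777 − 728 = -2505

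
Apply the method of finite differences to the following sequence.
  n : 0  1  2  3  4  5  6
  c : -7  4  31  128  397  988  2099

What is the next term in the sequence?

3976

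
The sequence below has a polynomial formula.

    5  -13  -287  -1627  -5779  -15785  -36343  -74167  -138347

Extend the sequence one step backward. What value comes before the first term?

D1: -18, -274, -1340, -4152, -10006, -20558, -37824, -64180
D2: -256, -1066, -2812, -5854, -10552, -17266, -26356
D3: -810, -1746, -3042, -4698, -6714, -9090
D4: -936, -1296, -1656, -2016, -2376
D5: -360, -360, -360, -360
The fifth differences are constant at -360.
Work back: -936 + 360 = -576;  -810 + 576 = -234;  -256 + 234 = -22;  -18 + 22 = 4;  5 − 4 = 1

1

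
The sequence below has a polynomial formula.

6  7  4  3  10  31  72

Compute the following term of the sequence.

First differences: 1 , -3 , -1 , 7 , 21 , 41
Second differences: -4 , 2 , 8 , 14 , 20
Third differences: 6 , 6 , 6 , 6
The third differences are constant (6).
20 + 6 = 26;  41 + 26 = 67;  72 + 67 = 139

139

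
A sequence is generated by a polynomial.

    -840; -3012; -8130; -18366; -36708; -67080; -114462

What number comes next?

-185010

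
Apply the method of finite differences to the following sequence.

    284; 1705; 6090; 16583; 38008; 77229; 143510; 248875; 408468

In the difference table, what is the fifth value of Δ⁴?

3120

D1: 1421, 4385, 10493, 21425, 39221, 66281, 105365, 159593
D2: 2964, 6108, 10932, 17796, 27060, 39084, 54228
D3: 3144, 4824, 6864, 9264, 12024, 15144
D4: 1680, 2040, 2400, 2760, 3120
D5: 360, 360, 360, 360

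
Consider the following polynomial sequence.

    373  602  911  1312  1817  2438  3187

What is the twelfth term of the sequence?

9272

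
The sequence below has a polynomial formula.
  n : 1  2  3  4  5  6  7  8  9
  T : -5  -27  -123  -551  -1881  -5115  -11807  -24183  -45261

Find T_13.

-22 , -96 , -428 , -1330 , -3234 , -6692 , -12376 , -21078
-74 , -332 , -902 , -1904 , -3458 , -5684 , -8702
-258 , -570 , -1002 , -1554 , -2226 , -3018
-312 , -432 , -552 , -672 , -792
-120 , -120 , -120 , -120
Fifth differences constant at -120.
-792 − 120 = -912;  -3018 − 912 = -3930;  -8702 − 3930 = -12632;  -21078 − 12632 = -33710;  -45261 − 33710 = -78971
-912 − 120 = -1032;  -3930 − 1032 = -4962;  -12632 − 4962 = -17594;  -33710 − 17594 = -51304;  -78971 − 51304 = -130275
-1032 − 120 = -1152;  -4962 − 1152 = -6114;  -17594 − 6114 = -23708;  -51304 − 23708 = -75012;  -130275 − 75012 = -205287
-1152 − 120 = -1272;  -6114 − 1272 = -7386;  -23708 − 7386 = -31094;  -75012 − 31094 = -106106;  -205287 − 106106 = -311393

-311393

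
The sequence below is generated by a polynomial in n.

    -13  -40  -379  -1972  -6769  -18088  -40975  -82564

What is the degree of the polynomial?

5

Δ: -27, -339, -1593, -4797, -11319, -22887, -41589
Δ²: -312, -1254, -3204, -6522, -11568, -18702
Δ³: -942, -1950, -3318, -5046, -7134
Δ⁴: -1008, -1368, -1728, -2088
Δ⁵: -360, -360, -360
The fifth differences are constant, so the polynomial has degree 5.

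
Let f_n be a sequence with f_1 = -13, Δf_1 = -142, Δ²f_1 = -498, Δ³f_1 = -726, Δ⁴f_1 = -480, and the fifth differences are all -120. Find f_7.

-30775

Build the table forward from the leading diagonal:
D5: -120, -120, -120, -120, -120, -120, -120
D4: -480, -600, -720, -840, -960, -1080, -1200
D3: -726, -1206, -1806, -2526, -3366, -4326, -5406
D2: -498, -1224, -2430, -4236, -6762, -10128, -14454
D1: -142, -640, -1864, -4294, -8530, -15292, -25420
f: -13, -155, -795, -2659, -6953, -15483, -30775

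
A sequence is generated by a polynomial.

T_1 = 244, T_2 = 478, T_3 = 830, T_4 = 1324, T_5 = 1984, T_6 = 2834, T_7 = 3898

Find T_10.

8614

Δ: 234, 352, 494, 660, 850, 1064
Δ²: 118, 142, 166, 190, 214
Δ³: 24, 24, 24, 24
Constant third difference = 24, so extend:
214 + 24 = 238;  1064 + 238 = 1302;  3898 + 1302 = 5200
238 + 24 = 262;  1302 + 262 = 1564;  5200 + 1564 = 6764
262 + 24 = 286;  1564 + 286 = 1850;  6764 + 1850 = 8614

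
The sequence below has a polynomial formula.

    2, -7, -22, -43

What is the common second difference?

D1: -9, -15, -21
D2: -6, -6

-6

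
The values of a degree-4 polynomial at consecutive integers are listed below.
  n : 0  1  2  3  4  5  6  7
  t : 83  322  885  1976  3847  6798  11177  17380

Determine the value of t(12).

92975

Δ: 239 , 563 , 1091 , 1871 , 2951 , 4379 , 6203
Δ²: 324 , 528 , 780 , 1080 , 1428 , 1824
Δ³: 204 , 252 , 300 , 348 , 396
Δ⁴: 48 , 48 , 48 , 48
Constant fourth difference = 48, so extend:
396 + 48 = 444;  1824 + 444 = 2268;  6203 + 2268 = 8471;  17380 + 8471 = 25851
444 + 48 = 492;  2268 + 492 = 2760;  8471 + 2760 = 11231;  25851 + 11231 = 37082
492 + 48 = 540;  2760 + 540 = 3300;  11231 + 3300 = 14531;  37082 + 14531 = 51613
540 + 48 = 588;  3300 + 588 = 3888;  14531 + 3888 = 18419;  51613 + 18419 = 70032
588 + 48 = 636;  3888 + 636 = 4524;  18419 + 4524 = 22943;  70032 + 22943 = 92975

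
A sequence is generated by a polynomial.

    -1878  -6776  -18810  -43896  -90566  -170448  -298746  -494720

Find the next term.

-4898, -12034, -25086, -46670, -79882, -128298, -195974
-7136, -13052, -21584, -33212, -48416, -67676
-5916, -8532, -11628, -15204, -19260
-2616, -3096, -3576, -4056
-480, -480, -480
Fifth differences constant at -480.
-4056 − 480 = -4536;  -19260 − 4536 = -23796;  -67676 − 23796 = -91472;  -195974 − 91472 = -287446;  -494720 − 287446 = -782166

-782166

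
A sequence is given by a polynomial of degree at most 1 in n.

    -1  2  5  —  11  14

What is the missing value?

Using the first 3 terms:
3, 3
Constant first difference = 3.
Extend forward: 5 + 3 = 8

8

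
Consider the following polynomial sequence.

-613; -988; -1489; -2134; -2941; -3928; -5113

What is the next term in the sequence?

First differences: -375, -501, -645, -807, -987, -1185
Second differences: -126, -144, -162, -180, -198
Third differences: -18, -18, -18, -18
Third differences constant at -18.
-198 − 18 = -216;  -1185 − 216 = -1401;  -5113 − 1401 = -6514

-6514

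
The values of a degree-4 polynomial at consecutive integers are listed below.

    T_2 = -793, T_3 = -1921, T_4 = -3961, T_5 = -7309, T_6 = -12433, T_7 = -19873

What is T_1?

-253

Δ: -1128  -2040  -3348  -5124  -7440
Δ²: -912  -1308  -1776  -2316
Δ³: -396  -468  -540
Δ⁴: -72  -72
The fourth differences are constant at -72.
Work back: -396 + 72 = -324;  -912 + 324 = -588;  -1128 + 588 = -540;  -793 + 540 = -253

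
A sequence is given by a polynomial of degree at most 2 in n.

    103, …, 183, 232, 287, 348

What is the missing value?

140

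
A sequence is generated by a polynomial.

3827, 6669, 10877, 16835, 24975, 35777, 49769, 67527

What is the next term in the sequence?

89675

2842  4208  5958  8140  10802  13992  17758
1366  1750  2182  2662  3190  3766
384  432  480  528  576
48  48  48  48
Constant fourth difference = 48, so extend:
576 + 48 = 624;  3766 + 624 = 4390;  17758 + 4390 = 22148;  67527 + 22148 = 89675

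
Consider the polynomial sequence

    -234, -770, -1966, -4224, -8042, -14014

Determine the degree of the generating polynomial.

First differences: -536, -1196, -2258, -3818, -5972
Second differences: -660, -1062, -1560, -2154
Third differences: -402, -498, -594
Fourth differences: -96, -96
The fourth differences are constant, so the polynomial has degree 4.

4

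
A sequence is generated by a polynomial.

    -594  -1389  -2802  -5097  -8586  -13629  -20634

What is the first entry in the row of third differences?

-264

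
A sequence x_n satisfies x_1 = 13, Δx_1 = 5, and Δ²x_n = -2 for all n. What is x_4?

Build the table forward from the leading diagonal:
Second differences: -2, -2, -2, -2
First differences: 5, 3, 1, -1
x: 13, 18, 21, 22

22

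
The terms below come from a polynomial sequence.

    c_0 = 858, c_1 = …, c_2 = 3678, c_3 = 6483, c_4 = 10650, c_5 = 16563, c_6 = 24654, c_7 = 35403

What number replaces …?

Using the last 6 terms:
2805, 4167, 5913, 8091, 10749
1362, 1746, 2178, 2658
384, 432, 480
48, 48
Constant fourth difference = 48.
Extend backward: 384 − 48 = 336;  1362 − 336 = 1026;  2805 − 1026 = 1779;  3678 − 1779 = 1899

1899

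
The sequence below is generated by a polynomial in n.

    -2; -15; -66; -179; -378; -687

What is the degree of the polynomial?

3

D1: -13, -51, -113, -199, -309
D2: -38, -62, -86, -110
D3: -24, -24, -24
The third differences are constant, so the polynomial has degree 3.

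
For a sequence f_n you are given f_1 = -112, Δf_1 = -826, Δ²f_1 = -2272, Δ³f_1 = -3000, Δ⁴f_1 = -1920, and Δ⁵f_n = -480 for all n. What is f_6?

Build the table forward from the leading diagonal:
Fifth differences: -480  -480  -480  -480  -480  -480
Fourth differences: -1920  -2400  -2880  -3360  -3840  -4320
Third differences: -3000  -4920  -7320  -10200  -13560  -17400
Second differences: -2272  -5272  -10192  -17512  -27712  -41272
First differences: -826  -3098  -8370  -18562  -36074  -63786
f: -112  -938  -4036  -12406  -30968  -67042

-67042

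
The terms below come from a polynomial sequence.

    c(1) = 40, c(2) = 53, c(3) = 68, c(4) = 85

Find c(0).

29

D1: 13, 15, 17
D2: 2, 2
The second differences are constant at 2.
Work back: 13 − 2 = 11;  40 − 11 = 29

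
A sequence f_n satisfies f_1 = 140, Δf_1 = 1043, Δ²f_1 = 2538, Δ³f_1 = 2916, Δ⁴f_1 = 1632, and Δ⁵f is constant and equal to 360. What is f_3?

Build the table forward from the leading diagonal:
Δ⁵: 360  360  360
Δ⁴: 1632  1992  2352
Δ³: 2916  4548  6540
Δ²: 2538  5454  10002
Δ: 1043  3581  9035
f: 140  1183  4764

4764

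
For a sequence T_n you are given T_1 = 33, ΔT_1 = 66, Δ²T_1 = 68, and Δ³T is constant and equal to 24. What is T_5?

Build the table forward from the leading diagonal:
D3: 24, 24, 24, 24, 24
D2: 68, 92, 116, 140, 164
D1: 66, 134, 226, 342, 482
T: 33, 99, 233, 459, 801

801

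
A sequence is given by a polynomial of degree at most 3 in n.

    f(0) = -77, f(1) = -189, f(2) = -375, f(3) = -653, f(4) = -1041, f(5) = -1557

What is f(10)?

D1: -112, -186, -278, -388, -516
D2: -74, -92, -110, -128
D3: -18, -18, -18
The third differences are constant (-18).
-128 − 18 = -146;  -516 − 146 = -662;  -1557 − 662 = -2219
-146 − 18 = -164;  -662 − 164 = -826;  -2219 − 826 = -3045
-164 − 18 = -182;  -826 − 182 = -1008;  -3045 − 1008 = -4053
-182 − 18 = -200;  -1008 − 200 = -1208;  -4053 − 1208 = -5261
-200 − 18 = -218;  -1208 − 218 = -1426;  -5261 − 1426 = -6687

-6687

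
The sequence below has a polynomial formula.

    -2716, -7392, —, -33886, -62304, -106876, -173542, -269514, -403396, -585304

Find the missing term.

-16834

Using the last 7 terms:
Δ: -28418  -44572  -66666  -95972  -133882  -181908
Δ²: -16154  -22094  -29306  -37910  -48026
Δ³: -5940  -7212  -8604  -10116
Δ⁴: -1272  -1392  -1512
Δ⁵: -120  -120
Constant fifth difference = -120.
Extend backward: -1272 + 120 = -1152;  -5940 + 1152 = -4788;  -16154 + 4788 = -11366;  -28418 + 11366 = -17052;  -33886 + 17052 = -16834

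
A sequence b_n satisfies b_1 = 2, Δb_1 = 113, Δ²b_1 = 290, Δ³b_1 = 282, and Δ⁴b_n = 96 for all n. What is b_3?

518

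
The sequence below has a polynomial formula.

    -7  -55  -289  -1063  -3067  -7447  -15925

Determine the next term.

-48, -234, -774, -2004, -4380, -8478
-186, -540, -1230, -2376, -4098
-354, -690, -1146, -1722
-336, -456, -576
-120, -120
Fifth differences constant at -120.
-576 − 120 = -696;  -1722 − 696 = -2418;  -4098 − 2418 = -6516;  -8478 − 6516 = -14994;  -15925 − 14994 = -30919

-30919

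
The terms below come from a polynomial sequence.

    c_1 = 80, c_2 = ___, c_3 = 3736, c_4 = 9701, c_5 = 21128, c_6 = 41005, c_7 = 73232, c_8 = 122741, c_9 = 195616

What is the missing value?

Using the last 7 terms:
First differences: 5965  11427  19877  32227  49509  72875
Second differences: 5462  8450  12350  17282  23366
Third differences: 2988  3900  4932  6084
Fourth differences: 912  1032  1152
Fifth differences: 120  120
Constant fifth difference = 120.
Extend backward: 912 − 120 = 792;  2988 − 792 = 2196;  5462 − 2196 = 3266;  5965 − 3266 = 2699;  3736 − 2699 = 1037

1037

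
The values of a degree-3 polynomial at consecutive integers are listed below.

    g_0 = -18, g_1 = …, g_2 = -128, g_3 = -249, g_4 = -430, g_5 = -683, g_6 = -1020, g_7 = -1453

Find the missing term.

Using the last 6 terms:
First differences: -121, -181, -253, -337, -433
Second differences: -60, -72, -84, -96
Third differences: -12, -12, -12
Constant third difference = -12.
Extend backward: -60 + 12 = -48;  -121 + 48 = -73;  -128 + 73 = -55

-55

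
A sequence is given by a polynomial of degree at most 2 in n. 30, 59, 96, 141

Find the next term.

First differences: 29, 37, 45
Second differences: 8, 8
Second differences constant at 8.
45 + 8 = 53;  141 + 53 = 194

194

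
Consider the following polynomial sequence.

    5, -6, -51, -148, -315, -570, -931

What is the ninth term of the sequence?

-2043

D1: -11  -45  -97  -167  -255  -361
D2: -34  -52  -70  -88  -106
D3: -18  -18  -18  -18
Constant third difference = -18, so extend:
-106 − 18 = -124;  -361 − 124 = -485;  -931 − 485 = -1416
-124 − 18 = -142;  -485 − 142 = -627;  -1416 − 627 = -2043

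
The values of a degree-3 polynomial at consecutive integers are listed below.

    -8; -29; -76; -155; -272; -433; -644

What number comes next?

Δ: -21, -47, -79, -117, -161, -211
Δ²: -26, -32, -38, -44, -50
Δ³: -6, -6, -6, -6
Constant third difference = -6, so extend:
-50 − 6 = -56;  -211 − 56 = -267;  -644 − 267 = -911

-911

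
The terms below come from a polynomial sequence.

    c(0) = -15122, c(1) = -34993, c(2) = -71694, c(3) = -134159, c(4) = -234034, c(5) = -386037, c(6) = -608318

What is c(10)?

-2703502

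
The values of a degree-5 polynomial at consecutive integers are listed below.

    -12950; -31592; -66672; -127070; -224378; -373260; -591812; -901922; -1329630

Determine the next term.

First differences: -18642, -35080, -60398, -97308, -148882, -218552, -310110, -427708
Second differences: -16438, -25318, -36910, -51574, -69670, -91558, -117598
Third differences: -8880, -11592, -14664, -18096, -21888, -26040
Fourth differences: -2712, -3072, -3432, -3792, -4152
Fifth differences: -360, -360, -360, -360
Fifth differences constant at -360.
-4152 − 360 = -4512;  -26040 − 4512 = -30552;  -117598 − 30552 = -148150;  -427708 − 148150 = -575858;  -1329630 − 575858 = -1905488

-1905488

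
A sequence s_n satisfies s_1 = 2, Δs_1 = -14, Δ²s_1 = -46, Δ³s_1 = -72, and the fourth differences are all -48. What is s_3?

Build the table forward from the leading diagonal:
Δ⁴: -48  -48  -48
Δ³: -72  -120  -168
Δ²: -46  -118  -238
Δ: -14  -60  -178
s: 2  -12  -72

-72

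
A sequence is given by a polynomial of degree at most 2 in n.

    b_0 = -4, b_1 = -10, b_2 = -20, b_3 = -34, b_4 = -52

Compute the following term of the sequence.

-74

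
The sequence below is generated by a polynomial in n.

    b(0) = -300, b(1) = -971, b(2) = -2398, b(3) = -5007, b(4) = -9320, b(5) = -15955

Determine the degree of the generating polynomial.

-671, -1427, -2609, -4313, -6635
-756, -1182, -1704, -2322
-426, -522, -618
-96, -96
The fourth differences are constant, so the polynomial has degree 4.

4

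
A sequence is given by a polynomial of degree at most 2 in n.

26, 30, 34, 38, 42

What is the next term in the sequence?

46

D1: 4, 4, 4, 4
The first differences are constant (4).
42 + 4 = 46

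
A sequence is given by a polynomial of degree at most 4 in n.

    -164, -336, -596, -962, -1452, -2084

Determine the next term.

-2876

First differences: -172 , -260 , -366 , -490 , -632
Second differences: -88 , -106 , -124 , -142
Third differences: -18 , -18 , -18
The third differences are constant (-18).
-142 − 18 = -160;  -632 − 160 = -792;  -2084 − 792 = -2876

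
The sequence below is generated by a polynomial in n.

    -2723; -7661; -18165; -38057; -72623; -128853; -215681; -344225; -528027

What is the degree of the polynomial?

5

-4938, -10504, -19892, -34566, -56230, -86828, -128544, -183802
-5566, -9388, -14674, -21664, -30598, -41716, -55258
-3822, -5286, -6990, -8934, -11118, -13542
-1464, -1704, -1944, -2184, -2424
-240, -240, -240, -240
The fifth differences are constant, so the polynomial has degree 5.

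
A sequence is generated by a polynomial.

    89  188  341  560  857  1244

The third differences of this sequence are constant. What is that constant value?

D1: 99, 153, 219, 297, 387
D2: 54, 66, 78, 90
D3: 12, 12, 12

12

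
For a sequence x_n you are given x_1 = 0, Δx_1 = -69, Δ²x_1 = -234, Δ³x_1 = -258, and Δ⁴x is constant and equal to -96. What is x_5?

-2808

Build the table forward from the leading diagonal:
Fourth differences: -96, -96, -96, -96, -96
Third differences: -258, -354, -450, -546, -642
Second differences: -234, -492, -846, -1296, -1842
First differences: -69, -303, -795, -1641, -2937
x: 0, -69, -372, -1167, -2808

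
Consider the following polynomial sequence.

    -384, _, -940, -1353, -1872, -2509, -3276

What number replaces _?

Using the last 5 terms:
First differences: -413  -519  -637  -767
Second differences: -106  -118  -130
Third differences: -12  -12
Constant third difference = -12.
Extend backward: -106 + 12 = -94;  -413 + 94 = -319;  -940 + 319 = -621

-621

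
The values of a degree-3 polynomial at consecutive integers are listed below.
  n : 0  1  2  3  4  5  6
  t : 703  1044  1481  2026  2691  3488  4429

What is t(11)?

11714

First differences: 341  437  545  665  797  941
Second differences: 96  108  120  132  144
Third differences: 12  12  12  12
Third differences constant at 12.
144 + 12 = 156;  941 + 156 = 1097;  4429 + 1097 = 5526
156 + 12 = 168;  1097 + 168 = 1265;  5526 + 1265 = 6791
168 + 12 = 180;  1265 + 180 = 1445;  6791 + 1445 = 8236
180 + 12 = 192;  1445 + 192 = 1637;  8236 + 1637 = 9873
192 + 12 = 204;  1637 + 204 = 1841;  9873 + 1841 = 11714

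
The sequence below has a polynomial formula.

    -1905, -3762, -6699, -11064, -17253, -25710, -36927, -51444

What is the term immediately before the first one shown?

First differences: -1857  -2937  -4365  -6189  -8457  -11217  -14517
Second differences: -1080  -1428  -1824  -2268  -2760  -3300
Third differences: -348  -396  -444  -492  -540
Fourth differences: -48  -48  -48  -48
The fourth differences are constant at -48.
Work back: -348 + 48 = -300;  -1080 + 300 = -780;  -1857 + 780 = -1077;  -1905 + 1077 = -828

-828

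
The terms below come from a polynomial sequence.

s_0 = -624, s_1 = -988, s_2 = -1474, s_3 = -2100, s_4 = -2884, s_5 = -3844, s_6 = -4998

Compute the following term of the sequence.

-6364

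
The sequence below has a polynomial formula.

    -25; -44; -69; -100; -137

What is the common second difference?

-6

Δ: -19, -25, -31, -37
Δ²: -6, -6, -6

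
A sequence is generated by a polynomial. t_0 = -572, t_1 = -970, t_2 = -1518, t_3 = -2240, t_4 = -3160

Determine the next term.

D1: -398  -548  -722  -920
D2: -150  -174  -198
D3: -24  -24
The third differences are constant (-24).
-198 − 24 = -222;  -920 − 222 = -1142;  -3160 − 1142 = -4302

-4302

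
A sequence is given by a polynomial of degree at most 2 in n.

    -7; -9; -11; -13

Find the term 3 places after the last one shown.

-2, -2, -2
First differences constant at -2.
-13 − 2 = -15
-15 − 2 = -17
-17 − 2 = -19

-19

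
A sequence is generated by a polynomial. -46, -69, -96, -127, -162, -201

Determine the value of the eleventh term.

First differences: -23, -27, -31, -35, -39
Second differences: -4, -4, -4, -4
The second differences are constant (-4).
-39 − 4 = -43;  -201 − 43 = -244
-43 − 4 = -47;  -244 − 47 = -291
-47 − 4 = -51;  -291 − 51 = -342
-51 − 4 = -55;  -342 − 55 = -397
-55 − 4 = -59;  -397 − 59 = -456

-456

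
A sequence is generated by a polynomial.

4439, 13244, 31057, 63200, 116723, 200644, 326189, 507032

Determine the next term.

D1: 8805, 17813, 32143, 53523, 83921, 125545, 180843
D2: 9008, 14330, 21380, 30398, 41624, 55298
D3: 5322, 7050, 9018, 11226, 13674
D4: 1728, 1968, 2208, 2448
D5: 240, 240, 240
Constant fifth difference = 240, so extend:
2448 + 240 = 2688;  13674 + 2688 = 16362;  55298 + 16362 = 71660;  180843 + 71660 = 252503;  507032 + 252503 = 759535

759535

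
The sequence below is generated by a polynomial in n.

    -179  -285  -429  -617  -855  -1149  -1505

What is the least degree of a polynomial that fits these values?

-106, -144, -188, -238, -294, -356
-38, -44, -50, -56, -62
-6, -6, -6, -6
The third differences are constant, so the polynomial has degree 3.

3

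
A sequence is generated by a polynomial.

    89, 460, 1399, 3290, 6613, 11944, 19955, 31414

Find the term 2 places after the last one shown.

Δ: 371 , 939 , 1891 , 3323 , 5331 , 8011 , 11459
Δ²: 568 , 952 , 1432 , 2008 , 2680 , 3448
Δ³: 384 , 480 , 576 , 672 , 768
Δ⁴: 96 , 96 , 96 , 96
Constant fourth difference = 96, so extend:
768 + 96 = 864;  3448 + 864 = 4312;  11459 + 4312 = 15771;  31414 + 15771 = 47185
864 + 96 = 960;  4312 + 960 = 5272;  15771 + 5272 = 21043;  47185 + 21043 = 68228

68228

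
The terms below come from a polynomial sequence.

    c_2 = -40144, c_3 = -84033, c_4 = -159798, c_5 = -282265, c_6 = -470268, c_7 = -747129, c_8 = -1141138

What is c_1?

First differences: -43889, -75765, -122467, -188003, -276861, -394009
Second differences: -31876, -46702, -65536, -88858, -117148
Third differences: -14826, -18834, -23322, -28290
Fourth differences: -4008, -4488, -4968
Fifth differences: -480, -480
The fifth differences are constant at -480.
Work back: -4008 + 480 = -3528;  -14826 + 3528 = -11298;  -31876 + 11298 = -20578;  -43889 + 20578 = -23311;  -40144 + 23311 = -16833

-16833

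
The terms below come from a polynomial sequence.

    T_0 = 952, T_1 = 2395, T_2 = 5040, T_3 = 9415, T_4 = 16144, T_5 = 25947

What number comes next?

1443, 2645, 4375, 6729, 9803
1202, 1730, 2354, 3074
528, 624, 720
96, 96
The fourth differences are constant (96).
720 + 96 = 816;  3074 + 816 = 3890;  9803 + 3890 = 13693;  25947 + 13693 = 39640

39640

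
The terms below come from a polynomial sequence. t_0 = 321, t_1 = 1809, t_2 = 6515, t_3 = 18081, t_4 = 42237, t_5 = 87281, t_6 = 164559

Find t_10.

1156491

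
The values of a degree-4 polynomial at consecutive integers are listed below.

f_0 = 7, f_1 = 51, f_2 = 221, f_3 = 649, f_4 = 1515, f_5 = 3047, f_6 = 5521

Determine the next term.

9261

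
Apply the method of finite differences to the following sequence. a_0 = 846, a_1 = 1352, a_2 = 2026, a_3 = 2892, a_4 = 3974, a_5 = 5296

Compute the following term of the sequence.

First differences: 506  674  866  1082  1322
Second differences: 168  192  216  240
Third differences: 24  24  24
The third differences are constant (24).
240 + 24 = 264;  1322 + 264 = 1586;  5296 + 1586 = 6882

6882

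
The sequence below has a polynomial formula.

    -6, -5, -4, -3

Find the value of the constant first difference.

1

First differences: 1, 1, 1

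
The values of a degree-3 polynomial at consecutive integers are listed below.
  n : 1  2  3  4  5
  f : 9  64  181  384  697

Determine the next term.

D1: 55  117  203  313
D2: 62  86  110
D3: 24  24
Constant third difference = 24, so extend:
110 + 24 = 134;  313 + 134 = 447;  697 + 447 = 1144

1144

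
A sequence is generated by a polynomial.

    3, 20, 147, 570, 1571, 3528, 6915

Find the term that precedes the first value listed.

6

First differences: 17, 127, 423, 1001, 1957, 3387
Second differences: 110, 296, 578, 956, 1430
Third differences: 186, 282, 378, 474
Fourth differences: 96, 96, 96
The fourth differences are constant at 96.
Work back: 186 − 96 = 90;  110 − 90 = 20;  17 − 20 = -3;  3 + 3 = 6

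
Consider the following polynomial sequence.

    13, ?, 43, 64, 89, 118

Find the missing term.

26

Using the last 4 terms:
Δ: 21  25  29
Δ²: 4  4
Constant second difference = 4.
Extend backward: 21 − 4 = 17;  43 − 17 = 26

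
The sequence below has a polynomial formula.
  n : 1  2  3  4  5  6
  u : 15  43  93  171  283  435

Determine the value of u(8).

First differences: 28 , 50 , 78 , 112 , 152
Second differences: 22 , 28 , 34 , 40
Third differences: 6 , 6 , 6
Third differences constant at 6.
40 + 6 = 46;  152 + 46 = 198;  435 + 198 = 633
46 + 6 = 52;  198 + 52 = 250;  633 + 250 = 883

883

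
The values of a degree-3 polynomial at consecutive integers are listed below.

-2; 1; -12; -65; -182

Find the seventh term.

-704

D1: 3 , -13 , -53 , -117
D2: -16 , -40 , -64
D3: -24 , -24
Constant third difference = -24, so extend:
-64 − 24 = -88;  -117 − 88 = -205;  -182 − 205 = -387
-88 − 24 = -112;  -205 − 112 = -317;  -387 − 317 = -704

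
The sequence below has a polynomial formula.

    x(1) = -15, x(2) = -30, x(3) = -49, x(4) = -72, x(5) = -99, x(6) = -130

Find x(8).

-204

-15, -19, -23, -27, -31
-4, -4, -4, -4
The second differences are constant (-4).
-31 − 4 = -35;  -130 − 35 = -165
-35 − 4 = -39;  -165 − 39 = -204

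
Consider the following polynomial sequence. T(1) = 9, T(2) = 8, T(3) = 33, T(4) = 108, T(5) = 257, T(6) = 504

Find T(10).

-1, 25, 75, 149, 247
26, 50, 74, 98
24, 24, 24
Third differences constant at 24.
98 + 24 = 122;  247 + 122 = 369;  504 + 369 = 873
122 + 24 = 146;  369 + 146 = 515;  873 + 515 = 1388
146 + 24 = 170;  515 + 170 = 685;  1388 + 685 = 2073
170 + 24 = 194;  685 + 194 = 879;  2073 + 879 = 2952

2952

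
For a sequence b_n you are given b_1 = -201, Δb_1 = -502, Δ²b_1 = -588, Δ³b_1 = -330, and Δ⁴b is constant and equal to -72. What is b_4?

-3801

Build the table forward from the leading diagonal:
Δ⁴: -72  -72  -72  -72
Δ³: -330  -402  -474  -546
Δ²: -588  -918  -1320  -1794
Δ: -502  -1090  -2008  -3328
b: -201  -703  -1793  -3801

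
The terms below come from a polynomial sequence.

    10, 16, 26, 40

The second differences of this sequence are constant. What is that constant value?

Δ: 6, 10, 14
Δ²: 4, 4

4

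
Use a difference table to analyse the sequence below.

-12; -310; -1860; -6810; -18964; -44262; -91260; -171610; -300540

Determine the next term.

D1: -298, -1550, -4950, -12154, -25298, -46998, -80350, -128930
D2: -1252, -3400, -7204, -13144, -21700, -33352, -48580
D3: -2148, -3804, -5940, -8556, -11652, -15228
D4: -1656, -2136, -2616, -3096, -3576
D5: -480, -480, -480, -480
Constant fifth difference = -480, so extend:
-3576 − 480 = -4056;  -15228 − 4056 = -19284;  -48580 − 19284 = -67864;  -128930 − 67864 = -196794;  -300540 − 196794 = -497334

-497334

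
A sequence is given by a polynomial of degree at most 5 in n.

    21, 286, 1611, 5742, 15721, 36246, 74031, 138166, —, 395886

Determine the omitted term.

240477

Using the first 8 terms:
D1: 265, 1325, 4131, 9979, 20525, 37785, 64135
D2: 1060, 2806, 5848, 10546, 17260, 26350
D3: 1746, 3042, 4698, 6714, 9090
D4: 1296, 1656, 2016, 2376
D5: 360, 360, 360
Constant fifth difference = 360.
Extend forward: 2376 + 360 = 2736;  9090 + 2736 = 11826;  26350 + 11826 = 38176;  64135 + 38176 = 102311;  138166 + 102311 = 240477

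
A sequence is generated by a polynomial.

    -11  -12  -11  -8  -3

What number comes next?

4

D1: -1 , 1 , 3 , 5
D2: 2 , 2 , 2
Constant second difference = 2, so extend:
5 + 2 = 7;  -3 + 7 = 4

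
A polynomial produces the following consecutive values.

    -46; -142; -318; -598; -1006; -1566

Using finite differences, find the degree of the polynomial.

-96, -176, -280, -408, -560
-80, -104, -128, -152
-24, -24, -24
The third differences are constant, so the polynomial has degree 3.

3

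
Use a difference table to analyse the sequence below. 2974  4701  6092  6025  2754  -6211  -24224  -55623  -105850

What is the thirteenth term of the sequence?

First differences: 1727  1391  -67  -3271  -8965  -18013  -31399  -50227
Second differences: -336  -1458  -3204  -5694  -9048  -13386  -18828
Third differences: -1122  -1746  -2490  -3354  -4338  -5442
Fourth differences: -624  -744  -864  -984  -1104
Fifth differences: -120  -120  -120  -120
The fifth differences are constant (-120).
-1104 − 120 = -1224;  -5442 − 1224 = -6666;  -18828 − 6666 = -25494;  -50227 − 25494 = -75721;  -105850 − 75721 = -181571
-1224 − 120 = -1344;  -6666 − 1344 = -8010;  -25494 − 8010 = -33504;  -75721 − 33504 = -109225;  -181571 − 109225 = -290796
-1344 − 120 = -1464;  -8010 − 1464 = -9474;  -33504 − 9474 = -42978;  -109225 − 42978 = -152203;  -290796 − 152203 = -442999
-1464 − 120 = -1584;  -9474 − 1584 = -11058;  -42978 − 11058 = -54036;  -152203 − 54036 = -206239;  -442999 − 206239 = -649238

-649238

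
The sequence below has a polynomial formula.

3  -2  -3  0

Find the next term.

7

First differences: -5, -1, 3
Second differences: 4, 4
Second differences constant at 4.
3 + 4 = 7;  0 + 7 = 7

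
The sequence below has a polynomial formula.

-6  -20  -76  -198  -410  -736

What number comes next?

-1200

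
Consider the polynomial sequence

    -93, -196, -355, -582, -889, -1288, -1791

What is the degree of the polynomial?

3

-103, -159, -227, -307, -399, -503
-56, -68, -80, -92, -104
-12, -12, -12, -12
The third differences are constant, so the polynomial has degree 3.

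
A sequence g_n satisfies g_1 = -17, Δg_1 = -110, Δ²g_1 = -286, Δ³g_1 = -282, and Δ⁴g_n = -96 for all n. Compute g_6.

-6727

Build the table forward from the leading diagonal:
Fourth differences: -96, -96, -96, -96, -96, -96
Third differences: -282, -378, -474, -570, -666, -762
Second differences: -286, -568, -946, -1420, -1990, -2656
First differences: -110, -396, -964, -1910, -3330, -5320
g: -17, -127, -523, -1487, -3397, -6727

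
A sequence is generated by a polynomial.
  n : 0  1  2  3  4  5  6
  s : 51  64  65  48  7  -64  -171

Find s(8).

13, 1, -17, -41, -71, -107
-12, -18, -24, -30, -36
-6, -6, -6, -6
Constant third difference = -6, so extend:
-36 − 6 = -42;  -107 − 42 = -149;  -171 − 149 = -320
-42 − 6 = -48;  -149 − 48 = -197;  -320 − 197 = -517

-517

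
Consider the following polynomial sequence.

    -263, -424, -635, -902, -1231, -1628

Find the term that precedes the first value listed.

-161, -211, -267, -329, -397
-50, -56, -62, -68
-6, -6, -6
The third differences are constant at -6.
Work back: -50 + 6 = -44;  -161 + 44 = -117;  -263 + 117 = -146

-146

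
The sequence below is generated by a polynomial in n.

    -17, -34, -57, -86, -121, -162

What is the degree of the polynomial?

2

D1: -17, -23, -29, -35, -41
D2: -6, -6, -6, -6
The second differences are constant, so the polynomial has degree 2.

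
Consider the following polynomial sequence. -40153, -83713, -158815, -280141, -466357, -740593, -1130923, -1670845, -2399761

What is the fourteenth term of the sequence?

-10732081

D1: -43560, -75102, -121326, -186216, -274236, -390330, -539922, -728916
D2: -31542, -46224, -64890, -88020, -116094, -149592, -188994
D3: -14682, -18666, -23130, -28074, -33498, -39402
D4: -3984, -4464, -4944, -5424, -5904
D5: -480, -480, -480, -480
Constant fifth difference = -480, so extend:
-5904 − 480 = -6384;  -39402 − 6384 = -45786;  -188994 − 45786 = -234780;  -728916 − 234780 = -963696;  -2399761 − 963696 = -3363457
-6384 − 480 = -6864;  -45786 − 6864 = -52650;  -234780 − 52650 = -287430;  -963696 − 287430 = -1251126;  -3363457 − 1251126 = -4614583
-6864 − 480 = -7344;  -52650 − 7344 = -59994;  -287430 − 59994 = -347424;  -1251126 − 347424 = -1598550;  -4614583 − 1598550 = -6213133
-7344 − 480 = -7824;  -59994 − 7824 = -67818;  -347424 − 67818 = -415242;  -1598550 − 415242 = -2013792;  -6213133 − 2013792 = -8226925
-7824 − 480 = -8304;  -67818 − 8304 = -76122;  -415242 − 76122 = -491364;  -2013792 − 491364 = -2505156;  -8226925 − 2505156 = -10732081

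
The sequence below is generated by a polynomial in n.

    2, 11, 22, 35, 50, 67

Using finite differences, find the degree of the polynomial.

2

First differences: 9, 11, 13, 15, 17
Second differences: 2, 2, 2, 2
The second differences are constant, so the polynomial has degree 2.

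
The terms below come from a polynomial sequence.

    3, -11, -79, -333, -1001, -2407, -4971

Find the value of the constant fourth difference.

-96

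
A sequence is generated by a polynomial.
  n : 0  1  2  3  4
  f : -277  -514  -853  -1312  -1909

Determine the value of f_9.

-7594

-237 , -339 , -459 , -597
-102 , -120 , -138
-18 , -18
The third differences are constant (-18).
-138 − 18 = -156;  -597 − 156 = -753;  -1909 − 753 = -2662
-156 − 18 = -174;  -753 − 174 = -927;  -2662 − 927 = -3589
-174 − 18 = -192;  -927 − 192 = -1119;  -3589 − 1119 = -4708
-192 − 18 = -210;  -1119 − 210 = -1329;  -4708 − 1329 = -6037
-210 − 18 = -228;  -1329 − 228 = -1557;  -6037 − 1557 = -7594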